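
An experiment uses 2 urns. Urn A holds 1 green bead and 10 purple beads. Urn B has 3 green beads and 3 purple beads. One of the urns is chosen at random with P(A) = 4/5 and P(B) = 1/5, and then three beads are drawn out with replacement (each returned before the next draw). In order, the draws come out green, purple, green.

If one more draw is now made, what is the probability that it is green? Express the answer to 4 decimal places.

0.4207

Compute the likelihood of the observed sequence for each case: P(data | urn A) = (1/11)(10/11)(1/11) = 0.0075131; P(data | urn B) = (3/6)(3/6)(3/6) = 0.125.
Weighting by the prior gives 4/5 · 0.0075131 = 0.0060105, 1/5 · 0.125 = 0.025; with total 0.031011.
The posterior is then P(urn A | data) = 0.19382, P(urn B | data) = 0.80618.
Averaging over the posterior, P(green next | data) = (1/11)(0.19382) + (1/2)(0.80618) = 0.42071.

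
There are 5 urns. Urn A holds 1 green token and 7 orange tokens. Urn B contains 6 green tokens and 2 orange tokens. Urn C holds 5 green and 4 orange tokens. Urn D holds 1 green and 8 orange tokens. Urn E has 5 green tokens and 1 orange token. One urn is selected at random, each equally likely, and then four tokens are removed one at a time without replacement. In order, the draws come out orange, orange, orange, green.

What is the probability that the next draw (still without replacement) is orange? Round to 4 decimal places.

0.8849

Compute the likelihood of the observed sequence for each case: P(data | urn A) = (7/8)(6/7)(5/6)(1/5) = 0.125; P(data | urn B) = (2/8)(1/7)(0/6) = 0; P(data | urn C) = (4/9)(3/8)(2/7)(5/6) = 0.039683; P(data | urn D) = (8/9)(7/8)(6/7)(1/6) = 0.11111; P(data | urn E) = (1/6)(0/5) = 0.
Multiplying each by its prior: 1/5 · 0.125 = 0.025, 1/5 · 0 = 0, 1/5 · 0.039683 = 0.0079365, 1/5 · 0.11111 = 0.022222, 1/5 · 0 = 0; summing to 0.055159.
The posterior is then P(urn A | data) = 0.45324, P(urn B | data) = 0, P(urn C | data) = 0.14388, P(urn D | data) = 0.40288, P(urn E | data) = 0.
The predictive probability is P(orange next | data) = (1)(0.45324) + (1/5)(0.14388) + (1)(0.40288) = 0.88489.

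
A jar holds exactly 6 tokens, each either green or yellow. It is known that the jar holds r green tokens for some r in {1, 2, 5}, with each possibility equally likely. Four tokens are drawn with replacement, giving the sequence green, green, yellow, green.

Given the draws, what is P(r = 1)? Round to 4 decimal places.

The likelihood of the observed sequence under each hypothesis: P(data | r = 1) = (1/6)(1/6)(5/6)(1/6) = 0.003858; P(data | r = 2) = (2/6)(2/6)(4/6)(2/6) = 0.024691; P(data | r = 5) = (5/6)(5/6)(1/6)(5/6) = 0.096451.
Multiplying each by its prior: 1/3 · 0.003858 = 0.001286, 1/3 · 0.024691 = 0.0082305, 1/3 · 0.096451 = 0.03215; these sum to 0.041667.
So P(r = 1 | data) = (0.001286) / (0.041667) = 0.030864.

0.0309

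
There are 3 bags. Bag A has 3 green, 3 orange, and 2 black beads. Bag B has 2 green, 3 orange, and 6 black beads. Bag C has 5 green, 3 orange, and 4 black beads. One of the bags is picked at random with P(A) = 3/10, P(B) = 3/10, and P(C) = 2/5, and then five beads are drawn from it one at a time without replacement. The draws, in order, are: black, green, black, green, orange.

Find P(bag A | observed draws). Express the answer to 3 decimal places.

0.286

The likelihood of the observed sequence under each hypothesis: P(data | bag A) = (2/8)(3/7)(1/6)(2/5)(3/4) = 0.0053571; P(data | bag B) = (6/11)(2/10)(5/9)(1/8)(3/7) = 0.0032468; P(data | bag C) = (4/12)(5/11)(3/10)(4/9)(3/8) = 0.0075758.
Weighting by the prior gives 3/10 · 0.0053571 = 0.0016071, 3/10 · 0.0032468 = 0.00097403, 2/5 · 0.0075758 = 0.0030303; summing to 0.0056115.
By Bayes' rule, P(bag A | data) = (0.0016071) / (0.0056115) = 0.2864.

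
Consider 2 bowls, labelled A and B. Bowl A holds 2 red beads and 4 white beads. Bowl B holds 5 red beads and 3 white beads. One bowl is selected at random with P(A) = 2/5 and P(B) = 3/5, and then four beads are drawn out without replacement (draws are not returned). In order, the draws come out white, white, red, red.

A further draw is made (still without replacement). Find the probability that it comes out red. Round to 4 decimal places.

0.4623

The likelihood of the observed sequence under each hypothesis: P(data | bowl A) = (4/6)(3/5)(2/4)(1/3) = 0.066667; P(data | bowl B) = (3/8)(2/7)(5/6)(4/5) = 0.071429.
Weighting by the prior gives 2/5 · 0.066667 = 0.026667, 3/5 · 0.071429 = 0.042857; summing to 0.069524.
The posterior is then P(bowl A | data) = 0.38356, P(bowl B | data) = 0.61644.
So P(red next | data) = Σ P(red next | H) P(H | data) = (0)(0.38356) + (3/4)(0.61644) = 0.46233.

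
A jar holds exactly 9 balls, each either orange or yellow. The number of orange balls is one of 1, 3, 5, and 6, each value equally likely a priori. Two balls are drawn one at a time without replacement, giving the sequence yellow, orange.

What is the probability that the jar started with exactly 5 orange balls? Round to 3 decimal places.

Under each hypothesis, the probability of the observed sequence is: P(data | r = 1) = (8/9)(1/8) = 1/9; P(data | r = 3) = (6/9)(3/8) = 1/4; P(data | r = 5) = (4/9)(5/8) = 5/18; P(data | r = 6) = (3/9)(6/8) = 1/4.
Multiplying each by its prior: 1/4 · 1/9 = 1/36, 1/4 · 1/4 = 1/16, 1/4 · 5/18 = 5/72, 1/4 · 1/4 = 1/16; summing to 2/9.
Therefore the posterior P(r = 5 | data) = (5/72) / (2/9) = 5/16.

0.313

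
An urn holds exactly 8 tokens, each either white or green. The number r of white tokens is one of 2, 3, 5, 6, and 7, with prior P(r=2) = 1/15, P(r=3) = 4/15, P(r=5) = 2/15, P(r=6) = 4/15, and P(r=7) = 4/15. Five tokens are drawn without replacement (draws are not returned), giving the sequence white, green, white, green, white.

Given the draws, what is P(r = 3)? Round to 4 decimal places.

Under each hypothesis, the probability of the observed sequence is: P(data | r = 2) = (2/8)(6/7)(1/6)(5/5)(0/4) = 0; P(data | r = 3) = (3/8)(5/7)(2/6)(4/5)(1/4) = 1/56; P(data | r = 5) = (5/8)(3/7)(4/6)(2/5)(3/4) = 3/56; P(data | r = 6) = (6/8)(2/7)(5/6)(1/5)(4/4) = 1/28; P(data | r = 7) = (7/8)(1/7)(6/6)(0/5) = 0.
The prior-weighted likelihoods are 1/15 · 0 = 0, 4/15 · 1/56 = 1/210, 2/15 · 3/56 = 1/140, 4/15 · 1/28 = 1/105, 4/15 · 0 = 0; with total 3/140.
Hence P(r = 3 | data) = (1/210) / (3/140) = 2/9.

0.2222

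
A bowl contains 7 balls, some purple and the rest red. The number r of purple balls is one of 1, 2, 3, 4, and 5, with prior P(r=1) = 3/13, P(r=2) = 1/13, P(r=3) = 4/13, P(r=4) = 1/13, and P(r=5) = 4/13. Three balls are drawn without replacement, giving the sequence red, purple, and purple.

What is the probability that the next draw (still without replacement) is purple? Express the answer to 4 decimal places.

The likelihood of the observed sequence under each hypothesis: P(data | r = 1) = (6/7)(1/6)(0/5) = 0; P(data | r = 2) = (5/7)(2/6)(1/5) = 0.047619; P(data | r = 3) = (4/7)(3/6)(2/5) = 0.11429; P(data | r = 4) = (3/7)(4/6)(3/5) = 0.17143; P(data | r = 5) = (2/7)(5/6)(4/5) = 0.19048.
Multiplying each by its prior: 3/13 · 0 = 0, 1/13 · 0.047619 = 0.003663, 4/13 · 0.11429 = 0.035165, 1/13 · 0.17143 = 0.013187, 4/13 · 0.19048 = 0.058608; with total 0.11062.
Normalising, the posterior is P(r = 1 | data) = 0, P(r = 2 | data) = 0.033113, P(r = 3 | data) = 0.31788, P(r = 4 | data) = 0.11921, P(r = 5 | data) = 0.5298.
Averaging over the posterior, P(purple next | data) = (0)(0.033113) + (1/4)(0.31788) + (1/2)(0.11921) + (3/4)(0.5298) = 0.53642.

0.5364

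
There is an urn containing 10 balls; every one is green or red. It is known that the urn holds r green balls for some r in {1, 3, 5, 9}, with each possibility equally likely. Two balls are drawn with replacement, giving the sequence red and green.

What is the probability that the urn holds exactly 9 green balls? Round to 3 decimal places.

0.141

The likelihood of the observed sequence under each hypothesis: P(data | r = 1) = (9/10)(1/10) = 9/100; P(data | r = 3) = (7/10)(3/10) = 21/100; P(data | r = 5) = (5/10)(5/10) = 1/4; P(data | r = 9) = (1/10)(9/10) = 9/100.
The prior-weighted likelihoods are 1/4 · 9/100 = 9/400, 1/4 · 21/100 = 21/400, 1/4 · 1/4 = 1/16, 1/4 · 9/100 = 9/400; these sum to 4/25.
By Bayes' rule, P(r = 9 | data) = (9/400) / (4/25) = 9/64.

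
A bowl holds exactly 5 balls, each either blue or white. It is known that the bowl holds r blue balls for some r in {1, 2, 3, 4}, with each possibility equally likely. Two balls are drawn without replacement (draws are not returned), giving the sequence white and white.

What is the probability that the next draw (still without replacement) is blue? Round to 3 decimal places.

Under each hypothesis, the probability of the observed sequence is: P(data | r = 1) = (4/5)(3/4) = 3/5; P(data | r = 2) = (3/5)(2/4) = 3/10; P(data | r = 3) = (2/5)(1/4) = 1/10; P(data | r = 4) = (1/5)(0/4) = 0.
Weighting by the prior gives 1/4 · 3/5 = 3/20, 1/4 · 3/10 = 3/40, 1/4 · 1/10 = 1/40, 1/4 · 0 = 0; with total 1/4.
The posterior is then P(r = 1 | data) = 3/5, P(r = 2 | data) = 3/10, P(r = 3 | data) = 1/10, P(r = 4 | data) = 0.
Averaging over the posterior, P(blue next | data) = (1/3)(3/5) + (2/3)(3/10) + (1)(1/10) = 1/2.

0.500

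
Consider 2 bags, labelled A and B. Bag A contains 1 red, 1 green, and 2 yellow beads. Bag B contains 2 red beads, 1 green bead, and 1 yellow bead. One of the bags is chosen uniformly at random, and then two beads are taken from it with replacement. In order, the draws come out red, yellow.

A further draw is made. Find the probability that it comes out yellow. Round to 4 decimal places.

The likelihood of the observed sequence under each hypothesis: P(data | bag A) = (1/4)(2/4) = 1/8; P(data | bag B) = (2/4)(1/4) = 1/8.
Weighting by the prior gives 1/2 · 1/8 = 1/16, 1/2 · 1/8 = 1/16; these sum to 1/8.
Dividing through by the total gives posterior P(bag A | data) = 1/2, P(bag B | data) = 1/2.
The predictive probability is P(yellow next | data) = (1/2)(1/2) + (1/4)(1/2) = 3/8.

0.3750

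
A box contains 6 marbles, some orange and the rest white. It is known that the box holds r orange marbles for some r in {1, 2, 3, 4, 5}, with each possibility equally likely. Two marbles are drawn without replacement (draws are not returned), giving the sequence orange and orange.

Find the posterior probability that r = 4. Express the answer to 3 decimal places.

0.300

For each hypothesis, P(data | H) works out to: P(data | r = 1) = (1/6)(0/5) = 0; P(data | r = 2) = (2/6)(1/5) = 1/15; P(data | r = 3) = (3/6)(2/5) = 1/5; P(data | r = 4) = (4/6)(3/5) = 2/5; P(data | r = 5) = (5/6)(4/5) = 2/3.
The prior-weighted likelihoods are 1/5 · 0 = 0, 1/5 · 1/15 = 1/75, 1/5 · 1/5 = 1/25, 1/5 · 2/5 = 2/25, 1/5 · 2/3 = 2/15; these sum to 4/15.
So P(r = 4 | data) = (2/25) / (4/15) = 3/10.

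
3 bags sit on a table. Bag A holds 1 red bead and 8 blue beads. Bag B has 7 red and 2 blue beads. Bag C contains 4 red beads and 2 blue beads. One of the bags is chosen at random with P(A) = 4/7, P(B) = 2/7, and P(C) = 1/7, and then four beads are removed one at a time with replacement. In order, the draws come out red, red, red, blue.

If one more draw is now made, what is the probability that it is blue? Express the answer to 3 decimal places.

0.268

Under each hypothesis, the probability of the observed sequence is: P(data | bag A) = (1/9)(1/9)(1/9)(8/9) = 0.0012193; P(data | bag B) = (7/9)(7/9)(7/9)(2/9) = 0.10456; P(data | bag C) = (4/6)(4/6)(4/6)(2/6) = 0.098765.
Weighting by the prior gives 4/7 · 0.0012193 = 0.00069676, 2/7 · 0.10456 = 0.029873, 1/7 · 0.098765 = 0.014109; these sum to 0.04468.
Normalising, the posterior is P(bag A | data) = 0.015595, P(bag B | data) = 0.66862, P(bag C | data) = 0.31579.
So P(blue next | data) = Σ P(blue next | H) P(H | data) = (8/9)(0.015595) + (2/9)(0.66862) + (1/3)(0.31579) = 0.26771.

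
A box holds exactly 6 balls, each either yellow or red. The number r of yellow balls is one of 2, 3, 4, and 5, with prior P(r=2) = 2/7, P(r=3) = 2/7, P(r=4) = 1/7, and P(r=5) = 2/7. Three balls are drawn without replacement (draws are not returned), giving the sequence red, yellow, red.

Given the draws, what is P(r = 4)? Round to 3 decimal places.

Compute the likelihood of the observed sequence for each case: P(data | r = 2) = (4/6)(2/5)(3/4) = 1/5; P(data | r = 3) = (3/6)(3/5)(2/4) = 3/20; P(data | r = 4) = (2/6)(4/5)(1/4) = 1/15; P(data | r = 5) = (1/6)(5/5)(0/4) = 0.
The prior-weighted likelihoods are 2/7 · 1/5 = 2/35, 2/7 · 3/20 = 3/70, 1/7 · 1/15 = 1/105, 2/7 · 0 = 0; these sum to 23/210.
Hence P(r = 4 | data) = (1/105) / (23/210) = 2/23.

0.087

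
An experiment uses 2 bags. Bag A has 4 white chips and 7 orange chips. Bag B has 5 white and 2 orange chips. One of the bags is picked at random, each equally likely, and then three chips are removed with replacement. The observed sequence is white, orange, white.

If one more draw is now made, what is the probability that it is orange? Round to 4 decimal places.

Compute the likelihood of the observed sequence for each case: P(data | bag A) = (4/11)(7/11)(4/11) = 0.084147; P(data | bag B) = (5/7)(2/7)(5/7) = 0.14577.
Multiplying each by its prior: 1/2 · 0.084147 = 0.042074, 1/2 · 0.14577 = 0.072886; with total 0.11496.
Normalising, the posterior is P(bag A | data) = 0.36599, P(bag B | data) = 0.63401.
The predictive probability is P(orange next | data) = (7/11)(0.36599) + (2/7)(0.63401) = 0.41405.

0.4140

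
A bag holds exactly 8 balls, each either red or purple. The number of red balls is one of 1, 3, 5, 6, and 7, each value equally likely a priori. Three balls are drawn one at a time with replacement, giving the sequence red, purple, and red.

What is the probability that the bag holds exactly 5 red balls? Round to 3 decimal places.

0.302

Under each hypothesis, the probability of the observed sequence is: P(data | r = 1) = (1/8)(7/8)(1/8) = 0.013672; P(data | r = 3) = (3/8)(5/8)(3/8) = 0.087891; P(data | r = 5) = (5/8)(3/8)(5/8) = 0.14648; P(data | r = 6) = (6/8)(2/8)(6/8) = 0.14062; P(data | r = 7) = (7/8)(1/8)(7/8) = 0.095703.
Multiplying each by its prior: 1/5 · 0.013672 = 0.0027344, 1/5 · 0.087891 = 0.017578, 1/5 · 0.14648 = 0.029297, 1/5 · 0.14062 = 0.028125, 1/5 · 0.095703 = 0.019141; with total 0.096875.
By Bayes' rule, P(r = 5 | data) = (0.029297) / (0.096875) = 0.30242.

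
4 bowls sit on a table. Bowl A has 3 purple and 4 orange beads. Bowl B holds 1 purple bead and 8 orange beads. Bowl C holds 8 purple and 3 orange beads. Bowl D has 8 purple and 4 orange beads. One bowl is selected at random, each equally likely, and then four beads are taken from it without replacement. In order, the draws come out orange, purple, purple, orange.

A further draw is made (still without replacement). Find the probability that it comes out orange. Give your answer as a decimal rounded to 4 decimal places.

Under each hypothesis, the probability of the observed sequence is: P(data | bowl A) = (4/7)(3/6)(2/5)(3/4) = 3/35; P(data | bowl B) = (8/9)(1/8)(0/7) = 0; P(data | bowl C) = (3/11)(8/10)(7/9)(2/8) = 7/165; P(data | bowl D) = (4/12)(8/11)(7/10)(3/9) = 28/495.
The prior-weighted likelihoods are 1/4 · 3/35 = 3/140, 1/4 · 0 = 0, 1/4 · 7/165 = 7/660, 1/4 · 28/495 = 7/495; summing to 32/693.
Normalising, the posterior is P(bowl A | data) = 297/640, P(bowl B | data) = 0, P(bowl C | data) = 147/640, P(bowl D | data) = 49/160.
So P(orange next | data) = Σ P(orange next | H) P(H | data) = (2/3)(297/640) + (1/7)(147/640) + (1/4)(49/160) = 67/160.

0.4188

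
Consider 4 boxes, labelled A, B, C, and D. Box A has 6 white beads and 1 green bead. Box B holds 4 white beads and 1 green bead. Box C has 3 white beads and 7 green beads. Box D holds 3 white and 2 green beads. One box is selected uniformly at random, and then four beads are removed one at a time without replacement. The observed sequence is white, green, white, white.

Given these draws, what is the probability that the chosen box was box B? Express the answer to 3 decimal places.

0.443

For each hypothesis, P(data | H) works out to: P(data | box A) = (6/7)(1/6)(5/5)(4/4) = 0.14286; P(data | box B) = (4/5)(1/4)(3/3)(2/2) = 0.2; P(data | box C) = (3/10)(7/9)(2/8)(1/7) = 0.0083333; P(data | box D) = (3/5)(2/4)(2/3)(1/2) = 0.1.
The prior-weighted likelihoods are 1/4 · 0.14286 = 0.035714, 1/4 · 0.2 = 0.05, 1/4 · 0.0083333 = 0.0020833, 1/4 · 0.1 = 0.025; summing to 0.1128.
So P(box B | data) = (0.05) / (0.1128) = 0.44327.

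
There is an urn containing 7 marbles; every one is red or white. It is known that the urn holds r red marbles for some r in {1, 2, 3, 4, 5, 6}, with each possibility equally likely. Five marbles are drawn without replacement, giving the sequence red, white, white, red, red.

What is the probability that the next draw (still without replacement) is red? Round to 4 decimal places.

0.5714

The likelihood of the observed sequence under each hypothesis: P(data | r = 1) = (1/7)(6/6)(5/5)(0/4) = 0; P(data | r = 2) = (2/7)(5/6)(4/5)(1/4)(0/3) = 0; P(data | r = 3) = (3/7)(4/6)(3/5)(2/4)(1/3) = 1/35; P(data | r = 4) = (4/7)(3/6)(2/5)(3/4)(2/3) = 2/35; P(data | r = 5) = (5/7)(2/6)(1/5)(4/4)(3/3) = 1/21; P(data | r = 6) = (6/7)(1/6)(0/5) = 0.
Multiplying each by its prior: 1/6 · 0 = 0, 1/6 · 0 = 0, 1/6 · 1/35 = 1/210, 1/6 · 2/35 = 1/105, 1/6 · 1/21 = 1/126, 1/6 · 0 = 0; these sum to 1/45.
The posterior is then P(r = 1 | data) = 0, P(r = 2 | data) = 0, P(r = 3 | data) = 3/14, P(r = 4 | data) = 3/7, P(r = 5 | data) = 5/14, P(r = 6 | data) = 0.
The predictive probability is P(red next | data) = (0)(3/14) + (1/2)(3/7) + (1)(5/14) = 4/7.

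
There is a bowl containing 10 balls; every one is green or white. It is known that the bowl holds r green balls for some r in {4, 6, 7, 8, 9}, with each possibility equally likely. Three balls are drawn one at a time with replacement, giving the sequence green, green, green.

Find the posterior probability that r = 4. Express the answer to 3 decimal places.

0.034

For each hypothesis, P(data | H) works out to: P(data | r = 4) = (4/10)(4/10)(4/10) = 0.064; P(data | r = 6) = (6/10)(6/10)(6/10) = 0.216; P(data | r = 7) = (7/10)(7/10)(7/10) = 0.343; P(data | r = 8) = (8/10)(8/10)(8/10) = 0.512; P(data | r = 9) = (9/10)(9/10)(9/10) = 0.729.
Multiplying each by its prior: 1/5 · 0.064 = 0.0128, 1/5 · 0.216 = 0.0432, 1/5 · 0.343 = 0.0686, 1/5 · 0.512 = 0.1024, 1/5 · 0.729 = 0.1458; summing to 0.3728.
By Bayes' rule, P(r = 4 | data) = (0.0128) / (0.3728) = 0.034335.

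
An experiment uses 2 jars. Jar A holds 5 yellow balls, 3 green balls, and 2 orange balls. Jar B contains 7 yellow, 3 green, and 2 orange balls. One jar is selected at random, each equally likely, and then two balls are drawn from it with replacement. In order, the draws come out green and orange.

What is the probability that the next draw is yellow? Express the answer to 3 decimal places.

0.534

The likelihood of the observed sequence under each hypothesis: P(data | jar A) = (3/10)(2/10) = 0.06; P(data | jar B) = (3/12)(2/12) = 0.041667.
Multiplying each by its prior: 1/2 · 0.06 = 0.03, 1/2 · 0.041667 = 0.020833; summing to 0.050833.
Dividing through by the total gives posterior P(jar A | data) = 0.59016, P(jar B | data) = 0.40984.
So P(yellow next | data) = Σ P(yellow next | H) P(H | data) = (1/2)(0.59016) + (7/12)(0.40984) = 0.53415.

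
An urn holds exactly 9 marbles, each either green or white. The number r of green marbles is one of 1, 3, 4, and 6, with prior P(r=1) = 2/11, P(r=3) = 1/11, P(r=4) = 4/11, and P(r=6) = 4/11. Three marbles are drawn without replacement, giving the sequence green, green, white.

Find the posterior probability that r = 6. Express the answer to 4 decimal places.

Under each hypothesis, the probability of the observed sequence is: P(data | r = 1) = (1/9)(0/8) = 0; P(data | r = 3) = (3/9)(2/8)(6/7) = 1/14; P(data | r = 4) = (4/9)(3/8)(5/7) = 5/42; P(data | r = 6) = (6/9)(5/8)(3/7) = 5/28.
The prior-weighted likelihoods are 2/11 · 0 = 0, 1/11 · 1/14 = 1/154, 4/11 · 5/42 = 10/231, 4/11 · 5/28 = 5/77; summing to 53/462.
So P(r = 6 | data) = (5/77) / (53/462) = 30/53.

0.5660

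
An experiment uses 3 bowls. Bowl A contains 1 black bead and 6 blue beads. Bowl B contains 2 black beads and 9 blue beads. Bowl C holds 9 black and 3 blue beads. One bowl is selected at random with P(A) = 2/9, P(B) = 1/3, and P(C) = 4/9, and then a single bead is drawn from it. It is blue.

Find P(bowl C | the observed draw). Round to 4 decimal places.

Compute the likelihood of this draw for each case: P(data | bowl A) = (6/7) = 6/7; P(data | bowl B) = (9/11) = 9/11; P(data | bowl C) = (3/12) = 1/4.
Multiplying each by its prior: 2/9 · 6/7 = 4/21, 1/3 · 9/11 = 3/11, 4/9 · 1/4 = 1/9; these sum to 398/693.
Therefore the posterior P(bowl C | data) = (1/9) / (398/693) = 77/398.

0.1935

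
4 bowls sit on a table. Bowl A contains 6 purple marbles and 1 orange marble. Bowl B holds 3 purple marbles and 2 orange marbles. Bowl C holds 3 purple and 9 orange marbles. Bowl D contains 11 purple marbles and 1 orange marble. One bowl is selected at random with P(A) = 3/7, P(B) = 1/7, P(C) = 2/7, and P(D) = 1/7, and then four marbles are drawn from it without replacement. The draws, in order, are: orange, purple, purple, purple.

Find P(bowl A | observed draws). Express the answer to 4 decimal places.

Compute the likelihood of the observed sequence for each case: P(data | bowl A) = (1/7)(6/6)(5/5)(4/4) = 0.14286; P(data | bowl B) = (2/5)(3/4)(2/3)(1/2) = 0.1; P(data | bowl C) = (9/12)(3/11)(2/10)(1/9) = 0.0045455; P(data | bowl D) = (1/12)(11/11)(10/10)(9/9) = 0.083333.
The prior-weighted likelihoods are 3/7 · 0.14286 = 0.061224, 1/7 · 0.1 = 0.014286, 2/7 · 0.0045455 = 0.0012987, 1/7 · 0.083333 = 0.011905; with total 0.088714.
Therefore the posterior P(bowl A | data) = (0.061224) / (0.088714) = 0.69014.

0.6901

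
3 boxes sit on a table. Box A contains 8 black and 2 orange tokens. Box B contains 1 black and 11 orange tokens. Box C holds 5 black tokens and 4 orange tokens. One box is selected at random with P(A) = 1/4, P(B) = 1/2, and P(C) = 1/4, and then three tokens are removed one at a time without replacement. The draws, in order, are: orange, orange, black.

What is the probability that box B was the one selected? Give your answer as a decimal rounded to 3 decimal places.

0.541

Under each hypothesis, the probability of the observed sequence is: P(data | box A) = (2/10)(1/9)(8/8) = 0.022222; P(data | box B) = (11/12)(10/11)(1/10) = 0.083333; P(data | box C) = (4/9)(3/8)(5/7) = 0.11905.
Multiplying each by its prior: 1/4 · 0.022222 = 0.0055556, 1/2 · 0.083333 = 0.041667, 1/4 · 0.11905 = 0.029762; with total 0.076984.
Therefore the posterior P(box B | data) = (0.041667) / (0.076984) = 0.54124.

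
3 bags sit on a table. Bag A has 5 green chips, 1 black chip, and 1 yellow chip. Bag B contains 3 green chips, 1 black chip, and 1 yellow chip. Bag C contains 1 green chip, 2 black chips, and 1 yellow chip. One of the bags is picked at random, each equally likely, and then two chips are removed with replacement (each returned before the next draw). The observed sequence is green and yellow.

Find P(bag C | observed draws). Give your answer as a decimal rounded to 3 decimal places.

0.220

Under each hypothesis, the probability of the observed sequence is: P(data | bag A) = (5/7)(1/7) = 0.10204; P(data | bag B) = (3/5)(1/5) = 0.12; P(data | bag C) = (1/4)(1/4) = 0.0625.
The prior-weighted likelihoods are 1/3 · 0.10204 = 0.034014, 1/3 · 0.12 = 0.04, 1/3 · 0.0625 = 0.020833; summing to 0.094847.
Hence P(bag C | data) = (0.020833) / (0.094847) = 0.21965.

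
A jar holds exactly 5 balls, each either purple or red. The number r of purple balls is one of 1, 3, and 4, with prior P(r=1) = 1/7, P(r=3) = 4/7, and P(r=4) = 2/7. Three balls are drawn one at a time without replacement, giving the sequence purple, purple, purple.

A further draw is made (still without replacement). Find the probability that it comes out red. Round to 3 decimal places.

0.667

Compute the likelihood of the observed sequence for each case: P(data | r = 1) = (1/5)(0/4) = 0; P(data | r = 3) = (3/5)(2/4)(1/3) = 1/10; P(data | r = 4) = (4/5)(3/4)(2/3) = 2/5.
Weighting by the prior gives 1/7 · 0 = 0, 4/7 · 1/10 = 2/35, 2/7 · 2/5 = 4/35; summing to 6/35.
Normalising, the posterior is P(r = 1 | data) = 0, P(r = 3 | data) = 1/3, P(r = 4 | data) = 2/3.
Averaging over the posterior, P(red next | data) = (1)(1/3) + (1/2)(2/3) = 2/3.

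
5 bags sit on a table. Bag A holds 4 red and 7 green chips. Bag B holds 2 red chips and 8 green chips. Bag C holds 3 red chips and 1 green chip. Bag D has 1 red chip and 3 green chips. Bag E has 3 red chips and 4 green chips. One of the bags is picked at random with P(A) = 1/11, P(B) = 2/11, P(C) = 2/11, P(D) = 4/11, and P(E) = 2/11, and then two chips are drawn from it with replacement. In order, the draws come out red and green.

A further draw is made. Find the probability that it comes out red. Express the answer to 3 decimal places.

For each hypothesis, P(data | H) works out to: P(data | bag A) = (4/11)(7/11) = 0.2314; P(data | bag B) = (2/10)(8/10) = 0.16; P(data | bag C) = (3/4)(1/4) = 0.1875; P(data | bag D) = (1/4)(3/4) = 0.1875; P(data | bag E) = (3/7)(4/7) = 0.2449.
Weighting by the prior gives 1/11 · 0.2314 = 0.021037, 2/11 · 0.16 = 0.029091, 2/11 · 0.1875 = 0.034091, 4/11 · 0.1875 = 0.068182, 2/11 · 0.2449 = 0.044527; summing to 0.19693.
Normalising, the posterior is P(bag A | data) = 0.10683, P(bag B | data) = 0.14772, P(bag C | data) = 0.17311, P(bag D | data) = 0.34623, P(bag E | data) = 0.22611.
So P(red next | data) = Σ P(red next | H) P(H | data) = (4/11)(0.10683) + (1/5)(0.14772) + (3/4)(0.17311) + (1/4)(0.34623) + (3/7)(0.22611) = 0.38169.

0.382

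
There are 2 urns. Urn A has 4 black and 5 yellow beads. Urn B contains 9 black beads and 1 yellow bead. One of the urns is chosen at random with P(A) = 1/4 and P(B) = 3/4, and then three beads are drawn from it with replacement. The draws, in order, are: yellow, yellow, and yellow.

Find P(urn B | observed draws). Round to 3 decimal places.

Compute the likelihood of the observed sequence for each case: P(data | urn A) = (5/9)(5/9)(5/9) = 0.17147; P(data | urn B) = (1/10)(1/10)(1/10) = 0.001.
The prior-weighted likelihoods are 1/4 · 0.17147 = 0.042867, 3/4 · 0.001 = 0.00075; with total 0.043617.
By Bayes' rule, P(urn B | data) = (0.00075) / (0.043617) = 0.017195.

0.017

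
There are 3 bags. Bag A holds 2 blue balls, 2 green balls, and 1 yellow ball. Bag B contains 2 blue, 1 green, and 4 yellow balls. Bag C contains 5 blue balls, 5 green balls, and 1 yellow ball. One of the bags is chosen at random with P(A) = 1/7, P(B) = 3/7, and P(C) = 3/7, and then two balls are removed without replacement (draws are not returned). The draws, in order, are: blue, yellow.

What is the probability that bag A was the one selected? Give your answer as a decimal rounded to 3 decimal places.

0.124

The likelihood of the observed sequence under each hypothesis: P(data | bag A) = (2/5)(1/4) = 0.1; P(data | bag B) = (2/7)(4/6) = 0.19048; P(data | bag C) = (5/11)(1/10) = 0.045455.
Multiplying each by its prior: 1/7 · 0.1 = 0.014286, 3/7 · 0.19048 = 0.081633, 3/7 · 0.045455 = 0.019481; summing to 0.1154.
Therefore the posterior P(bag A | data) = (0.014286) / (0.1154) = 0.12379.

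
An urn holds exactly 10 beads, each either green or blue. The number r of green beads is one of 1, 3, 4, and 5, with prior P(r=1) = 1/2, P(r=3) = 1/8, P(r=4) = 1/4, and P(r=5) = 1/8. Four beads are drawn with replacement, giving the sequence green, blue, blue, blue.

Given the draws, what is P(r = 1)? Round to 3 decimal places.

For each hypothesis, P(data | H) works out to: P(data | r = 1) = (1/10)(9/10)(9/10)(9/10) = 0.0729; P(data | r = 3) = (3/10)(7/10)(7/10)(7/10) = 0.1029; P(data | r = 4) = (4/10)(6/10)(6/10)(6/10) = 0.0864; P(data | r = 5) = (5/10)(5/10)(5/10)(5/10) = 0.0625.
The prior-weighted likelihoods are 1/2 · 0.0729 = 0.03645, 1/8 · 0.1029 = 0.012863, 1/4 · 0.0864 = 0.0216, 1/8 · 0.0625 = 0.0078125; these sum to 0.078725.
So P(r = 1 | data) = (0.03645) / (0.078725) = 0.463.

0.463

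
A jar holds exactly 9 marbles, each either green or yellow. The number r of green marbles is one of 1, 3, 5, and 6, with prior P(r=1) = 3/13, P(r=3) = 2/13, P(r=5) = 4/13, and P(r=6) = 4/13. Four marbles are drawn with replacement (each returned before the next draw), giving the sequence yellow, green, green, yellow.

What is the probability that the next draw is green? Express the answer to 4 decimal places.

0.5327

For each hypothesis, P(data | H) works out to: P(data | r = 1) = (8/9)(1/9)(1/9)(8/9) = 0.0097546; P(data | r = 3) = (6/9)(3/9)(3/9)(6/9) = 0.049383; P(data | r = 5) = (4/9)(5/9)(5/9)(4/9) = 0.060966; P(data | r = 6) = (3/9)(6/9)(6/9)(3/9) = 0.049383.
The prior-weighted likelihoods are 3/13 · 0.0097546 = 0.0022511, 2/13 · 0.049383 = 0.0075973, 4/13 · 0.060966 = 0.018759, 4/13 · 0.049383 = 0.015195; these sum to 0.043802.
Dividing through by the total gives posterior P(r = 1 | data) = 0.051392, P(r = 3 | data) = 0.17345, P(r = 5 | data) = 0.42827, P(r = 6 | data) = 0.3469.
The predictive probability is P(green next | data) = (1/9)(0.051392) + (1/3)(0.17345) + (5/9)(0.42827) + (2/3)(0.3469) = 0.53271.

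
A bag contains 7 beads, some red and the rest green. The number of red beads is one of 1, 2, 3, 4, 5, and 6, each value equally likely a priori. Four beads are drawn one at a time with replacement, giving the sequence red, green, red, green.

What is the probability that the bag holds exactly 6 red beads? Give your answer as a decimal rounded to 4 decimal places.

For each hypothesis, P(data | H) works out to: P(data | r = 1) = (1/7)(6/7)(1/7)(6/7) = 0.014994; P(data | r = 2) = (2/7)(5/7)(2/7)(5/7) = 0.041649; P(data | r = 3) = (3/7)(4/7)(3/7)(4/7) = 0.059975; P(data | r = 4) = (4/7)(3/7)(4/7)(3/7) = 0.059975; P(data | r = 5) = (5/7)(2/7)(5/7)(2/7) = 0.041649; P(data | r = 6) = (6/7)(1/7)(6/7)(1/7) = 0.014994.
Multiplying each by its prior: 1/6 · 0.014994 = 0.002499, 1/6 · 0.041649 = 0.0069416, 1/6 · 0.059975 = 0.0099958, 1/6 · 0.059975 = 0.0099958, 1/6 · 0.041649 = 0.0069416, 1/6 · 0.014994 = 0.002499; with total 0.038873.
Hence P(r = 6 | data) = (0.002499) / (0.038873) = 0.064286.

0.0643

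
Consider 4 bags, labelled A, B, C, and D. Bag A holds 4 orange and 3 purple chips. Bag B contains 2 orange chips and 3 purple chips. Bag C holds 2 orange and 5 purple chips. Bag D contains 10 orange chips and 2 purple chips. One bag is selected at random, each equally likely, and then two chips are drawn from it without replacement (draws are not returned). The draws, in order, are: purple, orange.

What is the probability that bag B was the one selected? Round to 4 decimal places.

0.3076

Compute the likelihood of the observed sequence for each case: P(data | bag A) = (3/7)(4/6) = 0.28571; P(data | bag B) = (3/5)(2/4) = 0.3; P(data | bag C) = (5/7)(2/6) = 0.2381; P(data | bag D) = (2/12)(10/11) = 0.15152.
The prior-weighted likelihoods are 1/4 · 0.28571 = 0.071429, 1/4 · 0.3 = 0.075, 1/4 · 0.2381 = 0.059524, 1/4 · 0.15152 = 0.037879; with total 0.24383.
So P(bag B | data) = (0.075) / (0.24383) = 0.30759.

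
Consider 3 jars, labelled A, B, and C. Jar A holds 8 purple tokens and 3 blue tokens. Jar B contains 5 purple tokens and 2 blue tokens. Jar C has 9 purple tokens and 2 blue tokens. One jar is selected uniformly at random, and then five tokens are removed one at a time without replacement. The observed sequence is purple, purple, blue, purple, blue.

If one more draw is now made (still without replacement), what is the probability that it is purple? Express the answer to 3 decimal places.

Compute the likelihood of the observed sequence for each case: P(data | jar A) = (8/11)(7/10)(3/9)(6/8)(2/7) = 0.036364; P(data | jar B) = (5/7)(4/6)(2/5)(3/4)(1/3) = 0.047619; P(data | jar C) = (9/11)(8/10)(2/9)(7/8)(1/7) = 0.018182.
The prior-weighted likelihoods are 1/3 · 0.036364 = 0.012121, 1/3 · 0.047619 = 0.015873, 1/3 · 0.018182 = 0.0060606; with total 0.034055.
The posterior is then P(jar A | data) = 0.35593, P(jar B | data) = 0.4661, P(jar C | data) = 0.17797.
The predictive probability is P(purple next | data) = (5/6)(0.35593) + (1)(0.4661) + (1)(0.17797) = 0.94068.

0.941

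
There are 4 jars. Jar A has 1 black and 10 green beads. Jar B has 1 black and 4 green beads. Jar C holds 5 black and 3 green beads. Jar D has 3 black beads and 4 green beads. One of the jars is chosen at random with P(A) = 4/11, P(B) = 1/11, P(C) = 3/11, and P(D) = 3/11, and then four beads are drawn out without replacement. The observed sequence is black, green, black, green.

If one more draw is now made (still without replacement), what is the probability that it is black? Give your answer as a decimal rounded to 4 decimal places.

0.5227

Under each hypothesis, the probability of the observed sequence is: P(data | jar A) = (1/11)(10/10)(0/9) = 0; P(data | jar B) = (1/5)(4/4)(0/3) = 0; P(data | jar C) = (5/8)(3/7)(4/6)(2/5) = 1/14; P(data | jar D) = (3/7)(4/6)(2/5)(3/4) = 3/35.
Multiplying each by its prior: 4/11 · 0 = 0, 1/11 · 0 = 0, 3/11 · 1/14 = 3/154, 3/11 · 3/35 = 9/385; these sum to 3/70.
Normalising, the posterior is P(jar A | data) = 0, P(jar B | data) = 0, P(jar C | data) = 5/11, P(jar D | data) = 6/11.
So P(black next | data) = Σ P(black next | H) P(H | data) = (3/4)(5/11) + (1/3)(6/11) = 23/44.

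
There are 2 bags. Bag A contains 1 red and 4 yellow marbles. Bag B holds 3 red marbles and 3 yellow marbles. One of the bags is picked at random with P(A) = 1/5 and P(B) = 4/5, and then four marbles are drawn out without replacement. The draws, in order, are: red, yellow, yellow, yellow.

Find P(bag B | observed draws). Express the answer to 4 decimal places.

For each hypothesis, P(data | H) works out to: P(data | bag A) = (1/5)(4/4)(3/3)(2/2) = 1/5; P(data | bag B) = (3/6)(3/5)(2/4)(1/3) = 1/20.
Multiplying each by its prior: 1/5 · 1/5 = 1/25, 4/5 · 1/20 = 1/25; these sum to 2/25.
Hence P(bag B | data) = (1/25) / (2/25) = 1/2.

0.5000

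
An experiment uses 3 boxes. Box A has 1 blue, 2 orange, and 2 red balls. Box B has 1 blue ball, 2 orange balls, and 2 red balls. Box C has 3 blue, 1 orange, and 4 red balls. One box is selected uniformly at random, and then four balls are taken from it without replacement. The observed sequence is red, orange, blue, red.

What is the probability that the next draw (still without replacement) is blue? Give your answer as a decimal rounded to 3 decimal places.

0.122

Under each hypothesis, the probability of the observed sequence is: P(data | box A) = (2/5)(2/4)(1/3)(1/2) = 0.033333; P(data | box B) = (2/5)(2/4)(1/3)(1/2) = 0.033333; P(data | box C) = (4/8)(1/7)(3/6)(3/5) = 0.021429.
Weighting by the prior gives 1/3 · 0.033333 = 0.011111, 1/3 · 0.033333 = 0.011111, 1/3 · 0.021429 = 0.0071429; summing to 0.029365.
Normalising, the posterior is P(box A | data) = 0.37838, P(box B | data) = 0.37838, P(box C | data) = 0.24324.
So P(blue next | data) = Σ P(blue next | H) P(H | data) = (0)(0.37838) + (0)(0.37838) + (1/2)(0.24324) = 0.12162.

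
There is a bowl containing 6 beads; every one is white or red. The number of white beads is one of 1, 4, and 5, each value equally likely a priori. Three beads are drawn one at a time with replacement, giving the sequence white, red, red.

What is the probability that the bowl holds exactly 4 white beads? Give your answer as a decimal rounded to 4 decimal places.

Compute the likelihood of the observed sequence for each case: P(data | r = 1) = (1/6)(5/6)(5/6) = 25/216; P(data | r = 4) = (4/6)(2/6)(2/6) = 2/27; P(data | r = 5) = (5/6)(1/6)(1/6) = 5/216.
Weighting by the prior gives 1/3 · 25/216 = 25/648, 1/3 · 2/27 = 2/81, 1/3 · 5/216 = 5/648; summing to 23/324.
Hence P(r = 4 | data) = (2/81) / (23/324) = 8/23.

0.3478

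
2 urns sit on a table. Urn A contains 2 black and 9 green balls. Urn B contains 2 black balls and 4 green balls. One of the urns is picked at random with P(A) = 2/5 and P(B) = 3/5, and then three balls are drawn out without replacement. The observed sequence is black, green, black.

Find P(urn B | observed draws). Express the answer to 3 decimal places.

Under each hypothesis, the probability of the observed sequence is: P(data | urn A) = (2/11)(9/10)(1/9) = 1/55; P(data | urn B) = (2/6)(4/5)(1/4) = 1/15.
Multiplying each by its prior: 2/5 · 1/55 = 2/275, 3/5 · 1/15 = 1/25; with total 13/275.
Therefore the posterior P(urn B | data) = (1/25) / (13/275) = 11/13.

0.846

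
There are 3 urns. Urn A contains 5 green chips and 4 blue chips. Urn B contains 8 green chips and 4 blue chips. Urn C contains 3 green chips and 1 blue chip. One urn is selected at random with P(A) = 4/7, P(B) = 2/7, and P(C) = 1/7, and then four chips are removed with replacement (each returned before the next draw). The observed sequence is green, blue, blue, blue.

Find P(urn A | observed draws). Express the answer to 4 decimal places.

0.7615

The likelihood of the observed sequence under each hypothesis: P(data | urn A) = (5/9)(4/9)(4/9)(4/9) = 0.048773; P(data | urn B) = (8/12)(4/12)(4/12)(4/12) = 0.024691; P(data | urn C) = (3/4)(1/4)(1/4)(1/4) = 0.011719.
Multiplying each by its prior: 4/7 · 0.048773 = 0.02787, 2/7 · 0.024691 = 0.0070547, 1/7 · 0.011719 = 0.0016741; with total 0.036599.
Hence P(urn A | data) = (0.02787) / (0.036599) = 0.7615.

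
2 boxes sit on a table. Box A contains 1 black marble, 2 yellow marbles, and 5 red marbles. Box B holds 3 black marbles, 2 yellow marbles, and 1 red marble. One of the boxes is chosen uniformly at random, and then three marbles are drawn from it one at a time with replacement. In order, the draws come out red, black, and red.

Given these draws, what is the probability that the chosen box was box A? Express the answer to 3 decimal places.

0.779

The likelihood of the observed sequence under each hypothesis: P(data | box A) = (5/8)(1/8)(5/8) = 0.048828; P(data | box B) = (1/6)(3/6)(1/6) = 0.013889.
The prior-weighted likelihoods are 1/2 · 0.048828 = 0.024414, 1/2 · 0.013889 = 0.0069444; with total 0.031359.
Therefore the posterior P(box A | data) = (0.024414) / (0.031359) = 0.77855.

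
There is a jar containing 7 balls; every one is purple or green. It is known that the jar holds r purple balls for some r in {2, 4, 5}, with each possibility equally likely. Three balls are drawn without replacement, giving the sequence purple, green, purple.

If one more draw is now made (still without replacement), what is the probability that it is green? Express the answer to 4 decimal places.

0.4419

Compute the likelihood of the observed sequence for each case: P(data | r = 2) = (2/7)(5/6)(1/5) = 1/21; P(data | r = 4) = (4/7)(3/6)(3/5) = 6/35; P(data | r = 5) = (5/7)(2/6)(4/5) = 4/21.
The prior-weighted likelihoods are 1/3 · 1/21 = 1/63, 1/3 · 6/35 = 2/35, 1/3 · 4/21 = 4/63; these sum to 43/315.
Dividing through by the total gives posterior P(r = 2 | data) = 5/43, P(r = 4 | data) = 18/43, P(r = 5 | data) = 20/43.
So P(green next | data) = Σ P(green next | H) P(H | data) = (1)(5/43) + (1/2)(18/43) + (1/4)(20/43) = 19/43.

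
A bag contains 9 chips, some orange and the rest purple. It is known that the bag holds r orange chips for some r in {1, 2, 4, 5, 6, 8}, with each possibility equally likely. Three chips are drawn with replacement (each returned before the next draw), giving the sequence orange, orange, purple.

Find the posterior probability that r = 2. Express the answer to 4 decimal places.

The likelihood of the observed sequence under each hypothesis: P(data | r = 1) = (1/9)(1/9)(8/9) = 0.010974; P(data | r = 2) = (2/9)(2/9)(7/9) = 0.038409; P(data | r = 4) = (4/9)(4/9)(5/9) = 0.10974; P(data | r = 5) = (5/9)(5/9)(4/9) = 0.13717; P(data | r = 6) = (6/9)(6/9)(3/9) = 0.14815; P(data | r = 8) = (8/9)(8/9)(1/9) = 0.087791.
Multiplying each by its prior: 1/6 · 0.010974 = 0.001829, 1/6 · 0.038409 = 0.0064015, 1/6 · 0.10974 = 0.01829, 1/6 · 0.13717 = 0.022862, 1/6 · 0.14815 = 0.024691, 1/6 · 0.087791 = 0.014632; these sum to 0.088706.
By Bayes' rule, P(r = 2 | data) = (0.0064015) / (0.088706) = 0.072165.

0.0722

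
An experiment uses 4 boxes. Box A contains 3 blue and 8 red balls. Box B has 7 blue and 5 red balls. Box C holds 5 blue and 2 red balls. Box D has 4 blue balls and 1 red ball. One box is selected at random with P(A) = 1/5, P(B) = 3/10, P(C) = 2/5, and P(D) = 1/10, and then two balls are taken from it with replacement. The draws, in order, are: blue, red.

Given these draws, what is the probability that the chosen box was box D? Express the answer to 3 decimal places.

For each hypothesis, P(data | H) works out to: P(data | box A) = (3/11)(8/11) = 0.19835; P(data | box B) = (7/12)(5/12) = 0.24306; P(data | box C) = (5/7)(2/7) = 0.20408; P(data | box D) = (4/5)(1/5) = 0.16.
Weighting by the prior gives 1/5 · 0.19835 = 0.039669, 3/10 · 0.24306 = 0.072917, 2/5 · 0.20408 = 0.081633, 1/10 · 0.16 = 0.016; summing to 0.21022.
By Bayes' rule, P(box D | data) = (0.016) / (0.21022) = 0.076111.

0.076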